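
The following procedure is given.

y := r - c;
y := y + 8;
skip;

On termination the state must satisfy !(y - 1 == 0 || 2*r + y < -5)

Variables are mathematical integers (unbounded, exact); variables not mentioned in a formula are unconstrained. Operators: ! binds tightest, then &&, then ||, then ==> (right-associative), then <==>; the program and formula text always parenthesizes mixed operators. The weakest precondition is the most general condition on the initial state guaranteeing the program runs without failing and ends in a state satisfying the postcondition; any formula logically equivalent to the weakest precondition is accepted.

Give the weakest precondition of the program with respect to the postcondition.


Working backward. After the program, the postcondition !(y - 1 == 0 || 2*r + y < -5) must hold; in canonical form it is !(y == 1 || 2*r + y < -5).
Before skip: !(y == 1 || 2*r + y < -5)
Before y := y + 8: !(y == -7 || 2*r + y < -13)
Before y := r - c: !(r == c - 7 || 3*r < c - 13)
Answer: WP = !(r == c - 7 || 3*r < c - 13)


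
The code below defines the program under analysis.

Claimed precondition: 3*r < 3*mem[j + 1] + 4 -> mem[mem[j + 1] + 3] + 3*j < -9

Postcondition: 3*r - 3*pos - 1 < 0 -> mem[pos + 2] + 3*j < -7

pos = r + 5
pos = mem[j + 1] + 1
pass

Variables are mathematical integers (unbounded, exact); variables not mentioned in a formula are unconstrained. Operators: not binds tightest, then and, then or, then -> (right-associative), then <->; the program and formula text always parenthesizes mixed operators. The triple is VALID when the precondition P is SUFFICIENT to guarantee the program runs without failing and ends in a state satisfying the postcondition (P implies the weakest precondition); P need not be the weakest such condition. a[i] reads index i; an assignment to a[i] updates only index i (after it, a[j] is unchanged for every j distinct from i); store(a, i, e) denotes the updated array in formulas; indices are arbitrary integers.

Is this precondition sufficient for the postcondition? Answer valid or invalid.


Working backward. After the program, the postcondition 3*r - 3*pos - 1 < 0 -> mem[pos + 2] + 3*j < -7 must hold; in canonical form it is 3*r < 3*pos + 1 -> mem[pos + 2] + 3*j < -7.
Before skip: 3*r < 3*pos + 1 -> mem[pos + 2] + 3*j < -7
Before pos := mem[j + 1] + 1: 3*r < 3*mem[j + 1] + 4 -> mem[mem[j + 1] + 3] + 3*j < -7
Before pos := r + 5: 3*r < 3*mem[j + 1] + 4 -> mem[mem[j + 1] + 3] + 3*j < -7
The weakest precondition is 3*r < 3*mem[j + 1] + 4 -> mem[mem[j + 1] + 3] + 3*j < -7.
Check whether 3*r < 3*mem[j + 1] + 4 -> mem[mem[j + 1] + 3] + 3*j < -9 implies it.
Every state satisfying the precondition satisfies the weakest precondition: the implication holds.
Answer: valid


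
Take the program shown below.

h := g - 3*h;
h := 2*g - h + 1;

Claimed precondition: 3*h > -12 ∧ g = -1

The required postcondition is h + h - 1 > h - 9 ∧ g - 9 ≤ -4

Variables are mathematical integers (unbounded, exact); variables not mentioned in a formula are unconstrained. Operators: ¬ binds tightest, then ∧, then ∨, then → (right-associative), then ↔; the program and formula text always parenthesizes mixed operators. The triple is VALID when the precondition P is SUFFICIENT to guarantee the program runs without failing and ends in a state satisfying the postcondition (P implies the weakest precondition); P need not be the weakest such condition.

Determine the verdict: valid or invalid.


Working backward. After the program, the postcondition h + h - 1 > h - 9 ∧ g - 9 ≤ -4 must hold; in canonical form it is h > -8 ∧ g ≤ 5.
Before h := 2*g - h + 1: 2*g > h - 9 ∧ g ≤ 5
Before h := g - 3*h: g + 3*h > -9 ∧ g ≤ 5
The weakest precondition is g + 3*h > -9 ∧ g ≤ 5.
Check whether 3*h > -12 ∧ g = -1 implies it.
Countermodel: at the initial state g = -1, h = -3, the precondition holds but the weakest precondition fails.
Answer: invalid


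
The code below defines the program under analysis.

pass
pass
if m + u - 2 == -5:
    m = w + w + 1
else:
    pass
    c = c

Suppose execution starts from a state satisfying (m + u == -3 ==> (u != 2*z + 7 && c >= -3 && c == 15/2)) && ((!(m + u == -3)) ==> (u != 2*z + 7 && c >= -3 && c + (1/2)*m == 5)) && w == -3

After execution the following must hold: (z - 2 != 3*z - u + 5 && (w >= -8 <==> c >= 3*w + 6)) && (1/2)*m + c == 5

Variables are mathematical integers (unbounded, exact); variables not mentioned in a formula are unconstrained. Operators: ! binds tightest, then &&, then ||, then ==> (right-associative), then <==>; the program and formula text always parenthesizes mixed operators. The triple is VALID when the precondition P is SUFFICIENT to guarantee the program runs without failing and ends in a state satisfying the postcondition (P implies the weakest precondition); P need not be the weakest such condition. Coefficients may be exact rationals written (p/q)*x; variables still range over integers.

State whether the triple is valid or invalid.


Working backward. After the program, the postcondition (z - 2 != 3*z - u + 5 && (w >= -8 <==> c >= 3*w + 6)) && (1/2)*m + c == 5 must hold; in canonical form it is u != 2*z + 7 && (w >= -8 <==> c >= 3*w + 6) && c + (1/2)*m == 5.
Then branch requires u != 2*z + 7 && (w >= -8 <==> c >= 3*w + 6) && c + w == 9/2; else branch requires u != 2*z + 7 && (w >= -8 <==> c >= 3*w + 6) && c + (1/2)*m == 5.
Before the if: (m + u == -3 ==> (u != 2*z + 7 && (w >= -8 <==> c >= 3*w + 6) && c + w == 9/2)) && ((!(m + u == -3)) ==> (u != 2*z + 7 && (w >= -8 <==> c >= 3*w + 6) && c + (1/2)*m == 5))
Before skip: (m + u == -3 ==> (u != 2*z + 7 && (w >= -8 <==> c >= 3*w + 6) && c + w == 9/2)) && ((!(m + u == -3)) ==> (u != 2*z + 7 && (w >= -8 <==> c >= 3*w + 6) && c + (1/2)*m == 5))
Before skip: (m + u == -3 ==> (u != 2*z + 7 && (w >= -8 <==> c >= 3*w + 6) && c + w == 9/2)) && ((!(m + u == -3)) ==> (u != 2*z + 7 && (w >= -8 <==> c >= 3*w + 6) && c + (1/2)*m == 5))
The weakest precondition is (m + u == -3 ==> (u != 2*z + 7 && (w >= -8 <==> c >= 3*w + 6) && c + w == 9/2)) && ((!(m + u == -3)) ==> (u != 2*z + 7 && (w >= -8 <==> c >= 3*w + 6) && c + (1/2)*m == 5)).
Check whether (m + u == -3 ==> (u != 2*z + 7 && c >= -3 && c == 15/2)) && ((!(m + u == -3)) ==> (u != 2*z + 7 && c >= -3 && c + (1/2)*m == 5)) && w == -3 implies it.
Every state satisfying the precondition satisfies the weakest precondition: the implication holds.
Answer: valid


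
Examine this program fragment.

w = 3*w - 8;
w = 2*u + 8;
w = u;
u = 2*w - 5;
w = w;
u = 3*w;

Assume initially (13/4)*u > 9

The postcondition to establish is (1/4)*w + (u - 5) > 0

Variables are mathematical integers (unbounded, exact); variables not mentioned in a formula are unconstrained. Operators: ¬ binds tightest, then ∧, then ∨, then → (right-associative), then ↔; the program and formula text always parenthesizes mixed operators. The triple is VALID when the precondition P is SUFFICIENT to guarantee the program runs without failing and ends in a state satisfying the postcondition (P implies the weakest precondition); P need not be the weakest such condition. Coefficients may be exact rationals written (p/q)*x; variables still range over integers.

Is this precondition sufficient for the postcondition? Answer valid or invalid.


Working backward. After the program, the postcondition (1/4)*w + (u - 5) > 0 must hold; in canonical form it is u + (1/4)*w > 5.
Before u := 3*w: (13/4)*w > 5
Before w := w: (13/4)*w > 5
Before u := 2*w - 5: (13/4)*w > 5
Before w := u: (13/4)*u > 5
Before w := 2*u + 8: (13/4)*u > 5
Before w := 3*w - 8: (13/4)*u > 5
The weakest precondition is (13/4)*u > 5.
Check whether (13/4)*u > 9 implies it.
Every state satisfying the precondition satisfies the weakest precondition: the implication holds.
Answer: valid


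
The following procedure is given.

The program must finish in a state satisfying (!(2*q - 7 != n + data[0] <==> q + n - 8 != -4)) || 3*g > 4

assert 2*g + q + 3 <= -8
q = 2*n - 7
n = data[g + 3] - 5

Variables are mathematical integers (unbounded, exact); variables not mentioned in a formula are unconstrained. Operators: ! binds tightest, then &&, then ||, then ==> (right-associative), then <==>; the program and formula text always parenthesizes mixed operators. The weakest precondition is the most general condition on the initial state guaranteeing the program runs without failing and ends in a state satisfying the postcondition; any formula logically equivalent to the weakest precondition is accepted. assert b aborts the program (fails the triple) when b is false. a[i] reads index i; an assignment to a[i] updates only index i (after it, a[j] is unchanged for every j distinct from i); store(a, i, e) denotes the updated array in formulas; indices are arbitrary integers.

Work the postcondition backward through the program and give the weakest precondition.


Working backward. After the program, the postcondition (!(2*q - 7 != n + data[0] <==> q + n - 8 != -4)) || 3*g > 4 must hold; in canonical form it is (!(2*q != data[0] + n + 7 <==> n + q != 4)) || 3*g > 4.
Before n := data[g + 3] - 5: (!(2*q != data[g + 3] + data[0] + 2 <==> data[g + 3] + q != 9)) || 3*g > 4
Before q := 2*n - 7: (!(4*n != data[g + 3] + data[0] + 16 <==> data[g + 3] + 2*n != 16)) || 3*g > 4
Before assert 2*g + q + 3 <= -8: 2*g + q <= -11 && ((!(4*n != data[g + 3] + data[0] + 16 <==> data[g + 3] + 2*n != 16)) || 3*g > 4)
Answer: WP = 2*g + q <= -11 && ((!(4*n != data[g + 3] + data[0] + 16 <==> data[g + 3] + 2*n != 16)) || 3*g > 4)


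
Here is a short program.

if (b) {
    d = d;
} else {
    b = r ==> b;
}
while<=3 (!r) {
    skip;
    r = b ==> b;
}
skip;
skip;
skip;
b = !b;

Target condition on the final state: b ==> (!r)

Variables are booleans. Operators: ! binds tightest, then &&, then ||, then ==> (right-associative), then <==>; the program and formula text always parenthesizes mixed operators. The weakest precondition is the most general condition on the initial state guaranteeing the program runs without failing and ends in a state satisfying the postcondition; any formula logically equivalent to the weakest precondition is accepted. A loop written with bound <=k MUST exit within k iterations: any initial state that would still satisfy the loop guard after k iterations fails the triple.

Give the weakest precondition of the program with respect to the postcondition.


Working backward. After the program, b ==> (!r) must hold.
Before b := !b: (!b) ==> (!r)
Before skip: (!b) ==> (!r)
Before skip: (!b) ==> (!r)
Before skip: (!b) ==> (!r)
Before the loop (bound <=3), unroll the exhaustion recursion (WP_0 = exit-now case; WP_j = one more guarded iteration, up to j = 3):
  WP_0: r && ((!b) ==> (!r))
  WP_1: ((!r) ==> b) && (r ==> ((!b) ==> (!r)))
  WP_2: ((!r) ==> b) && (r ==> ((!b) ==> (!r)))
  WP_3: ((!r) ==> b) && (r ==> ((!b) ==> (!r)))
So before the loop: ((!r) ==> b) && (r ==> ((!b) ==> (!r)))
Then branch requires ((!r) ==> b) && (r ==> ((!b) ==> (!r))); else branch requires ((!r) ==> (r ==> b)) && (r ==> ((!(r ==> b)) ==> (!r))).
Before the if: (b ==> (((!r) ==> b) && (r ==> ((!b) ==> (!r))))) && ((!b) ==> (((!r) ==> (r ==> b)) && (r ==> ((!(r ==> b)) ==> (!r)))))
Answer: WP = (b ==> (((!r) ==> b) && (r ==> ((!b) ==> (!r))))) && ((!b) ==> (((!r) ==> (r ==> b)) && (r ==> ((!(r ==> b)) ==> (!r)))))


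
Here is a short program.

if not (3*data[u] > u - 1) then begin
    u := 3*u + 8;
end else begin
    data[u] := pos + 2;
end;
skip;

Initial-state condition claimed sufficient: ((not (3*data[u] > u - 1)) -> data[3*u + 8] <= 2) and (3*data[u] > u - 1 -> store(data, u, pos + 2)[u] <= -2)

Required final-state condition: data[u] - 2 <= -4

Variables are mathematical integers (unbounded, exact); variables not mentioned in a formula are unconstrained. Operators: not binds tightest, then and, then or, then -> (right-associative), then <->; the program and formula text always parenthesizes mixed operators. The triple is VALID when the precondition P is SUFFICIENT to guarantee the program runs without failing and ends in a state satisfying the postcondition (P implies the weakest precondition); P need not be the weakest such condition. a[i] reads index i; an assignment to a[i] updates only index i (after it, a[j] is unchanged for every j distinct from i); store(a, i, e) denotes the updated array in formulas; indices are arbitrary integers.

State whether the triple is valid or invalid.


Working backward. After the program, the postcondition data[u] - 2 <= -4 must hold; in canonical form it is data[u] <= -2.
Before skip: data[u] <= -2
Then branch requires data[3*u + 8] <= -2; else branch requires store(data, u, pos + 2)[u] <= -2.
Before the if: ((not (3*data[u] > u - 1)) -> data[3*u + 8] <= -2) and (3*data[u] > u - 1 -> store(data, u, pos + 2)[u] <= -2)
The weakest precondition is ((not (3*data[u] > u - 1)) -> data[3*u + 8] <= -2) and (3*data[u] > u - 1 -> store(data, u, pos + 2)[u] <= -2).
Check whether ((not (3*data[u] > u - 1)) -> data[3*u + 8] <= 2) and (3*data[u] > u - 1 -> store(data, u, pos + 2)[u] <= -2) implies it.
Countermodel: at the initial state data = {[-2] = -1, [2] = 0, elsewhere 0}, pos = 0, u = -2, the precondition holds but the weakest precondition fails.
Answer: invalid


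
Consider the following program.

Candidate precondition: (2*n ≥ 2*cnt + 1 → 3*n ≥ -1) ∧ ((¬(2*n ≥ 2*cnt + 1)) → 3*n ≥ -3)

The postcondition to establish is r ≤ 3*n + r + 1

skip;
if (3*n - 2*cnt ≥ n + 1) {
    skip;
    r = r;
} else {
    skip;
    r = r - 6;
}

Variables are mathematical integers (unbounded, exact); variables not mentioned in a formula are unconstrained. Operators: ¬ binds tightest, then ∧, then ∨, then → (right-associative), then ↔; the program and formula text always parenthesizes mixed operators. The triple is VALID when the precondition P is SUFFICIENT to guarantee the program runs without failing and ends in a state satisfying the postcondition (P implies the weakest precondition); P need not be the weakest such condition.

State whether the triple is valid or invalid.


Working backward. After the program, the postcondition r ≤ 3*n + r + 1 must hold; in canonical form it is 3*n ≥ -1.
Then branch requires 3*n ≥ -1; else branch requires 3*n ≥ -1.
Before the if: (2*n ≥ 2*cnt + 1 → 3*n ≥ -1) ∧ ((¬(2*n ≥ 2*cnt + 1)) → 3*n ≥ -1)
Before skip: (2*n ≥ 2*cnt + 1 → 3*n ≥ -1) ∧ ((¬(2*n ≥ 2*cnt + 1)) → 3*n ≥ -1)
The weakest precondition is (2*n ≥ 2*cnt + 1 → 3*n ≥ -1) ∧ ((¬(2*n ≥ 2*cnt + 1)) → 3*n ≥ -1).
Check whether (2*n ≥ 2*cnt + 1 → 3*n ≥ -1) ∧ ((¬(2*n ≥ 2*cnt + 1)) → 3*n ≥ -3) implies it.
Countermodel: at the initial state cnt = 0, n = -1, the precondition holds but the weakest precondition fails.
Answer: invalid


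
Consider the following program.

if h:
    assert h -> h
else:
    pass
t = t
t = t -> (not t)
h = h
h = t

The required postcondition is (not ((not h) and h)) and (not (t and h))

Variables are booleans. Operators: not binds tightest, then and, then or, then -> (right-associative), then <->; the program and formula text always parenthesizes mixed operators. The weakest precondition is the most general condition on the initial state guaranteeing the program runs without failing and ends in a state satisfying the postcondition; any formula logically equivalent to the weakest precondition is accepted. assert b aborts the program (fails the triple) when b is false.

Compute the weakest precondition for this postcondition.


Working backward. After the program, the postcondition (not ((not h) and h)) and (not (t and h)) must hold; in canonical form it is not (t and h).
Before h := t: not t
Before h := h: not t
Before t := t -> (not t): not (t -> (not t))
Before t := t: not (t -> (not t))
Then branch requires not (t -> (not t)); else branch requires not (t -> (not t)).
Before the if: (h -> (not (t -> (not t)))) and ((not h) -> (not (t -> (not t))))
Answer: WP = (h -> (not (t -> (not t)))) and ((not h) -> (not (t -> (not t))))


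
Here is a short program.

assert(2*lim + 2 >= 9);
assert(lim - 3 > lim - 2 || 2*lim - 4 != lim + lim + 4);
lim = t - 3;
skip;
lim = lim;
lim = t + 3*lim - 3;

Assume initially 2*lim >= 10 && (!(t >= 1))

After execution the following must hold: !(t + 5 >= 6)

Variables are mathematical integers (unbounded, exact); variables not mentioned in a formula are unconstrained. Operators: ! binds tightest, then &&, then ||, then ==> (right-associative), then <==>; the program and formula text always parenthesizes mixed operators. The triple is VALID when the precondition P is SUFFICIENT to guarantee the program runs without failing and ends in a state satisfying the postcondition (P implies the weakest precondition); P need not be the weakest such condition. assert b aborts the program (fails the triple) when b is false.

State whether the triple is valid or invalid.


Working backward. After the program, the postcondition !(t + 5 >= 6) must hold; in canonical form it is !(t >= 1).
Before lim := t + 3*lim - 3: !(t >= 1)
Before lim := lim: !(t >= 1)
Before skip: !(t >= 1)
Before lim := t - 3: !(t >= 1)
Before assert lim - 3 > lim - 2 || 2*lim - 4 != lim + lim + 4: !(t >= 1)
Before assert 2*lim + 2 >= 9: 2*lim >= 7 && (!(t >= 1))
The weakest precondition is 2*lim >= 7 && (!(t >= 1)).
Check whether 2*lim >= 10 && (!(t >= 1)) implies it.
Every state satisfying the precondition satisfies the weakest precondition: the implication holds.
Answer: valid


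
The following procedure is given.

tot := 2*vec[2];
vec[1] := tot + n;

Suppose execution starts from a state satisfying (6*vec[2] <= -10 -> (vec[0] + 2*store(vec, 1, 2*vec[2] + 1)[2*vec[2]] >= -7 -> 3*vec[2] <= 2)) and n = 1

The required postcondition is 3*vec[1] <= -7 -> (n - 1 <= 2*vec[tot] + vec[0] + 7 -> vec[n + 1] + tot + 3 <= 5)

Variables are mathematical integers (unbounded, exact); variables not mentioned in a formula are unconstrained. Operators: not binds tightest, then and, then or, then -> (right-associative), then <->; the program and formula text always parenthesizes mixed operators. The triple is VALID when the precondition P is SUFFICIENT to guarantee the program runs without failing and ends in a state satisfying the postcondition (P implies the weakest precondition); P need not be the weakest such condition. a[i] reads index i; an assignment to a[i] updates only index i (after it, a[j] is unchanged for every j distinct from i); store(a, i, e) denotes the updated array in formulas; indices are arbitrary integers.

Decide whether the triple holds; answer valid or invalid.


Working backward. After the program, the postcondition 3*vec[1] <= -7 -> (n - 1 <= 2*vec[tot] + vec[0] + 7 -> vec[n + 1] + tot + 3 <= 5) must hold; in canonical form it is 3*vec[1] <= -7 -> (n <= vec[0] + 2*vec[tot] + 8 -> vec[n + 1] + tot <= 2).
Before vec[1] := tot + n: 3*n + 3*tot <= -7 -> (n <= vec[0] + 2*store(vec, 1, n + tot)[tot] + 8 -> store(vec, 1, n + tot)[n + 1] + tot <= 2)
Before tot := 2*vec[2]: 6*vec[2] + 3*n <= -7 -> (n <= vec[0] + 2*store(vec, 1, 2*vec[2] + n)[2*vec[2]] + 8 -> 2*vec[2] + store(vec, 1, 2*vec[2] + n)[n + 1] <= 2)
The weakest precondition is 6*vec[2] + 3*n <= -7 -> (n <= vec[0] + 2*store(vec, 1, 2*vec[2] + n)[2*vec[2]] + 8 -> 2*vec[2] + store(vec, 1, 2*vec[2] + n)[n + 1] <= 2).
Check whether (6*vec[2] <= -10 -> (vec[0] + 2*store(vec, 1, 2*vec[2] + 1)[2*vec[2]] >= -7 -> 3*vec[2] <= 2)) and n = 1 implies it.
Every state satisfying the precondition satisfies the weakest precondition: the implication holds.
Answer: valid


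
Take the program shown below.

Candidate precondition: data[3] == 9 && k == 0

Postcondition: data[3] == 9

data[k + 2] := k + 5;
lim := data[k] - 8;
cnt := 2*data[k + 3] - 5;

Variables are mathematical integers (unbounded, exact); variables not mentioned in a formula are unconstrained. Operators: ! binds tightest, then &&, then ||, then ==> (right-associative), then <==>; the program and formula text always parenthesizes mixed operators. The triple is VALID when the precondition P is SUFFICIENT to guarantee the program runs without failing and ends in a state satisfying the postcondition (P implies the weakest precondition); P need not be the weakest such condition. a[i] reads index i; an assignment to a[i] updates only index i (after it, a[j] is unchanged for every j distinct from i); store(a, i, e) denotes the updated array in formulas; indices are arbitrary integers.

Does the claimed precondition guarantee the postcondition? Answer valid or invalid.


Working backward. After the program, data[3] == 9 must hold.
Before cnt := 2*data[k + 3] - 5: data[3] == 9
Before lim := data[k] - 8: data[3] == 9
Before data[k + 2] := k + 5: store(data, k + 2, k + 5)[3] == 9
The weakest precondition is store(data, k + 2, k + 5)[3] == 9.
Check whether data[3] == 9 && k == 0 implies it.
Every state satisfying the precondition satisfies the weakest precondition: the implication holds.
Answer: valid


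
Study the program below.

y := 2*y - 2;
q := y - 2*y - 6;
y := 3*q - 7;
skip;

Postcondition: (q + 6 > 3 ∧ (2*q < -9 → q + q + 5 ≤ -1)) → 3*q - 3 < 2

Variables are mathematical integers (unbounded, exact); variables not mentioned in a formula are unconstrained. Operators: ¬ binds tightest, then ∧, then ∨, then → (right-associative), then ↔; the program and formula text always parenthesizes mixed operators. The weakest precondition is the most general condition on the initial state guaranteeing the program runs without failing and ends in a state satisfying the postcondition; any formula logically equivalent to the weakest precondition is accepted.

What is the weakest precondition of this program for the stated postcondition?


Working backward. After the program, the postcondition (q + 6 > 3 ∧ (2*q < -9 → q + q + 5 ≤ -1)) → 3*q - 3 < 2 must hold; in canonical form it is (q > -3 ∧ (2*q < -9 → 2*q ≤ -6)) → 3*q < 5.
Before skip: (q > -3 ∧ (2*q < -9 → 2*q ≤ -6)) → 3*q < 5
Before y := 3*q - 7: (q > -3 ∧ (2*q < -9 → 2*q ≤ -6)) → 3*q < 5
Before q := y - 2*y - 6: (y < -3 ∧ (2*y > -3 → 2*y ≥ -6)) → 3*y > -23
Before y := 2*y - 2: (2*y < -1 ∧ (4*y > 1 → 4*y ≥ -2)) → 6*y > -17
Answer: WP = (2*y < -1 ∧ (4*y > 1 → 4*y ≥ -2)) → 6*y > -17


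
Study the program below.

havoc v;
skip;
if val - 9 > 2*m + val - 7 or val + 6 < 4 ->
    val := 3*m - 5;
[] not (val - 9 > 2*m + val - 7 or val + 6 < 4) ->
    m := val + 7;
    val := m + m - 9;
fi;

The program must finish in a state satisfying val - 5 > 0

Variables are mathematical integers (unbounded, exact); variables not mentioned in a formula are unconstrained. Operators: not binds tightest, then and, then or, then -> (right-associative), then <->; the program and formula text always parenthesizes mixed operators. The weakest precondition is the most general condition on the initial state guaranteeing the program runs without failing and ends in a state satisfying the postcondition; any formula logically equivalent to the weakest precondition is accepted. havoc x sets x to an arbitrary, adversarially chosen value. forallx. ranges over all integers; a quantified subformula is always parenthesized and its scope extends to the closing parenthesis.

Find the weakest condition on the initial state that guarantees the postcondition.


Working backward. After the program, the postcondition val - 5 > 0 must hold; in canonical form it is val > 5.
Then branch requires 3*m > 10; else branch requires 2*val > 0.
Before the if: ((2*m < -2 or val < -2) -> 3*m > 10) and ((not (2*m < -2 or val < -2)) -> 2*val > 0)
Before skip: ((2*m < -2 or val < -2) -> 3*m > 10) and ((not (2*m < -2 or val < -2)) -> 2*val > 0)
Before havoc v: ((2*m < -2 or val < -2) -> 3*m > 10) and ((not (2*m < -2 or val < -2)) -> 2*val > 0)
Answer: WP = ((2*m < -2 or val < -2) -> 3*m > 10) and ((not (2*m < -2 or val < -2)) -> 2*val > 0)


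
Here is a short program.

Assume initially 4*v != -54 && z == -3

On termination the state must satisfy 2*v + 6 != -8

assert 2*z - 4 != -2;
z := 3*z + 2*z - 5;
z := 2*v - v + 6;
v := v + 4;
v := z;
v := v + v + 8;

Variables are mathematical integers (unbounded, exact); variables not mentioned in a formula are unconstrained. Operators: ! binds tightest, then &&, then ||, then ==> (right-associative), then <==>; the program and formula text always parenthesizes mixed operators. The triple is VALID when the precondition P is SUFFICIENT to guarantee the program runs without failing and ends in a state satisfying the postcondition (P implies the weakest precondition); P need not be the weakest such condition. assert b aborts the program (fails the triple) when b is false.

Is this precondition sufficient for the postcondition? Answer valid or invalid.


Working backward. After the program, the postcondition 2*v + 6 != -8 must hold; in canonical form it is 2*v != -14.
Before v := v + v + 8: 4*v != -30
Before v := z: 4*z != -30
Before v := v + 4: 4*z != -30
Before z := 2*v - v + 6: 4*v != -54
Before z := 3*z + 2*z - 5: 4*v != -54
Before assert 2*z - 4 != -2: 2*z != 2 && 4*v != -54
The weakest precondition is 2*z != 2 && 4*v != -54.
Check whether 4*v != -54 && z == -3 implies it.
Every state satisfying the precondition satisfies the weakest precondition: the implication holds.
Answer: valid


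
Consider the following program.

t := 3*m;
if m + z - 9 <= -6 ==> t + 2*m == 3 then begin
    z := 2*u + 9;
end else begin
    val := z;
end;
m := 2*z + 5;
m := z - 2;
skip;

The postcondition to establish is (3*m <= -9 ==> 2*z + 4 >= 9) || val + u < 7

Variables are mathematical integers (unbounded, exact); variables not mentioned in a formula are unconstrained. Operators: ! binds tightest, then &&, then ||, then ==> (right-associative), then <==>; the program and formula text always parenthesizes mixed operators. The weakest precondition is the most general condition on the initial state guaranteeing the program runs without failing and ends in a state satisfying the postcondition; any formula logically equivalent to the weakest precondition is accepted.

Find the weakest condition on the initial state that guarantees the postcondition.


Working backward. After the program, the postcondition (3*m <= -9 ==> 2*z + 4 >= 9) || val + u < 7 must hold; in canonical form it is (3*m <= -9 ==> 2*z >= 5) || u + val < 7.
Before skip: (3*m <= -9 ==> 2*z >= 5) || u + val < 7
Before m := z - 2: (3*z <= -3 ==> 2*z >= 5) || u + val < 7
Before m := 2*z + 5: (3*z <= -3 ==> 2*z >= 5) || u + val < 7
Then branch requires (6*u <= -30 ==> 4*u >= -13) || u + val < 7; else branch requires (3*z <= -3 ==> 2*z >= 5) || u + z < 7.
Before the if: ((m + z <= 3 ==> 2*m + t == 3) ==> ((6*u <= -30 ==> 4*u >= -13) || u + val < 7)) && ((!(m + z <= 3 ==> 2*m + t == 3)) ==> ((3*z <= -3 ==> 2*z >= 5) || u + z < 7))
Before t := 3*m: ((m + z <= 3 ==> 5*m == 3) ==> ((6*u <= -30 ==> 4*u >= -13) || u + val < 7)) && ((!(m + z <= 3 ==> 5*m == 3)) ==> ((3*z <= -3 ==> 2*z >= 5) || u + z < 7))
Answer: WP = ((m + z <= 3 ==> 5*m == 3) ==> ((6*u <= -30 ==> 4*u >= -13) || u + val < 7)) && ((!(m + z <= 3 ==> 5*m == 3)) ==> ((3*z <= -3 ==> 2*z >= 5) || u + z < 7))


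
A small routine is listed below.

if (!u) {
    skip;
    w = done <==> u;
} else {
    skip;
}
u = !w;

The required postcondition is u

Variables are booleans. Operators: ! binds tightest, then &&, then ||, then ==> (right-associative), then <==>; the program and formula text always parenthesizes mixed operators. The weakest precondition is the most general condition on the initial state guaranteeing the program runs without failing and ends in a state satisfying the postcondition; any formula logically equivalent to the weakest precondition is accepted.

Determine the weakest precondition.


Working backward. After the program, u must hold.
Before u := !w: !w
Then branch requires !(done <==> u); else branch requires !w.
Before the if: ((!u) ==> (!(done <==> u))) && (u ==> (!w))
Answer: WP = ((!u) ==> (!(done <==> u))) && (u ==> (!w))


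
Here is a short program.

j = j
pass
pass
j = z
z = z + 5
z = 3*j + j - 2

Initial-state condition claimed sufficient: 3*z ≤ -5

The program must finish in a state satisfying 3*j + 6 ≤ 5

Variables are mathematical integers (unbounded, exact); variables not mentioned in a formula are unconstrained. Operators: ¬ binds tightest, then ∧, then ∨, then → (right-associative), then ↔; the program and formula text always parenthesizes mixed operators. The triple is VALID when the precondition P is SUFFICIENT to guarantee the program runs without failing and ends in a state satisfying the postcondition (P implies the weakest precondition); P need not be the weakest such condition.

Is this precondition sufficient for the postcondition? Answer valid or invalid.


Working backward. After the program, the postcondition 3*j + 6 ≤ 5 must hold; in canonical form it is 3*j ≤ -1.
Before z := 3*j + j - 2: 3*j ≤ -1
Before z := z + 5: 3*j ≤ -1
Before j := z: 3*z ≤ -1
Before skip: 3*z ≤ -1
Before skip: 3*z ≤ -1
Before j := j: 3*z ≤ -1
The weakest precondition is 3*z ≤ -1.
Check whether 3*z ≤ -5 implies it.
Every state satisfying the precondition satisfies the weakest precondition: the implication holds.
Answer: valid


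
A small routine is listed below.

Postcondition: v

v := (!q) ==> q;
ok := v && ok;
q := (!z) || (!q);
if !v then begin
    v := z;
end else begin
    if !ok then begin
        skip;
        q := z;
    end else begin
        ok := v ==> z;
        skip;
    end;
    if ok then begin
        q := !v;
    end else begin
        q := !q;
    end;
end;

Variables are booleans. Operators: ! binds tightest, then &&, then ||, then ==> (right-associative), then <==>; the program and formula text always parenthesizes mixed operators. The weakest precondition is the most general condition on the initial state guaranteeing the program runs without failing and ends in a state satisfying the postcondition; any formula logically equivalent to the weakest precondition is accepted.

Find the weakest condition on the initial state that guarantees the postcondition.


Working backward. After the program, v must hold.
Then branch requires z; else branch requires ((!ok) ==> ((ok ==> v) && ((!ok) ==> v))) && (ok ==> (((v ==> z) ==> v) && ((!(v ==> z)) ==> v))).
Before the if: ((!v) ==> z) && (v ==> (((!ok) ==> ((ok ==> v) && ((!ok) ==> v))) && (ok ==> (((v ==> z) ==> v) && ((!(v ==> z)) ==> v)))))
Before q := (!z) || (!q): ((!v) ==> z) && (v ==> (((!ok) ==> ((ok ==> v) && ((!ok) ==> v))) && (ok ==> (((v ==> z) ==> v) && ((!(v ==> z)) ==> v)))))
Before ok := v && ok: ((!v) ==> z) && (v ==> (((!(v && ok)) ==> (((v && ok) ==> v) && ((!(v && ok)) ==> v))) && ((v && ok) ==> (((v ==> z) ==> v) && ((!(v ==> z)) ==> v)))))
Before v := (!q) ==> q: ((!((!q) ==> q)) ==> z) && (((!q) ==> q) ==> (((!(((!q) ==> q) && ok)) ==> (((((!q) ==> q) && ok) ==> ((!q) ==> q)) && ((!(((!q) ==> q) && ok)) ==> ((!q) ==> q)))) && ((((!q) ==> q) && ok) ==> (((((!q) ==> q) ==> z) ==> ((!q) ==> q)) && ((!(((!q) ==> q) ==> z)) ==> ((!q) ==> q))))))
Answer: WP = ((!((!q) ==> q)) ==> z) && (((!q) ==> q) ==> (((!(((!q) ==> q) && ok)) ==> (((((!q) ==> q) && ok) ==> ((!q) ==> q)) && ((!(((!q) ==> q) && ok)) ==> ((!q) ==> q)))) && ((((!q) ==> q) && ok) ==> (((((!q) ==> q) ==> z) ==> ((!q) ==> q)) && ((!(((!q) ==> q) ==> z)) ==> ((!q) ==> q))))))


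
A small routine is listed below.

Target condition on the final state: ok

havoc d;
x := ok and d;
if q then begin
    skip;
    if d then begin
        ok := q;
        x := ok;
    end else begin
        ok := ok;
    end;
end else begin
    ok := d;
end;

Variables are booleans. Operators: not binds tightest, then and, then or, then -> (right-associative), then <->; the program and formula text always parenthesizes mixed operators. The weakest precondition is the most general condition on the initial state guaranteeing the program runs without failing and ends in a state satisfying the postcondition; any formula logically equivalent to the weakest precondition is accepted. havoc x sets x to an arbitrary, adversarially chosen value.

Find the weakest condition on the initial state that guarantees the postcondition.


Working backward. After the program, ok must hold.
Then branch requires (d -> q) and ((not d) -> ok); else branch requires d.
Before the if: (q -> ((d -> q) and ((not d) -> ok))) and ((not q) -> d)
Before x := ok and d: (q -> ((d -> q) and ((not d) -> ok))) and ((not q) -> d)
Before havoc d: (q -> ok) and q
Answer: WP = (q -> ok) and q


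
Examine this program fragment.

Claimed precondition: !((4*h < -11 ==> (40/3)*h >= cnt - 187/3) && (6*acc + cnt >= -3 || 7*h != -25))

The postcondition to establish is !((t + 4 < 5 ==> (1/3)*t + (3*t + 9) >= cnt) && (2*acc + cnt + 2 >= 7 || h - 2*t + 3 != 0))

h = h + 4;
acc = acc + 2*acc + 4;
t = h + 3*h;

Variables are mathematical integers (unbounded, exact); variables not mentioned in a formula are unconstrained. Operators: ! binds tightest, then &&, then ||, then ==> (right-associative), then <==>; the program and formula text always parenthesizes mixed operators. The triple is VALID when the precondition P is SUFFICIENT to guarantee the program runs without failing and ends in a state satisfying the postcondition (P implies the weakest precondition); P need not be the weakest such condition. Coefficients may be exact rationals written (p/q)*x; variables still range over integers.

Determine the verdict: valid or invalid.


Working backward. After the program, the postcondition !((t + 4 < 5 ==> (1/3)*t + (3*t + 9) >= cnt) && (2*acc + cnt + 2 >= 7 || h - 2*t + 3 != 0)) must hold; in canonical form it is !((t < 1 ==> (10/3)*t >= cnt - 9) && (2*acc + cnt >= 5 || h != 2*t - 3)).
Before t := h + 3*h: !((4*h < 1 ==> (40/3)*h >= cnt - 9) && (2*acc + cnt >= 5 || 7*h != 3))
Before acc := acc + 2*acc + 4: !((4*h < 1 ==> (40/3)*h >= cnt - 9) && (6*acc + cnt >= -3 || 7*h != 3))
Before h := h + 4: !((4*h < -15 ==> (40/3)*h >= cnt - 187/3) && (6*acc + cnt >= -3 || 7*h != -25))
The weakest precondition is !((4*h < -15 ==> (40/3)*h >= cnt - 187/3) && (6*acc + cnt >= -3 || 7*h != -25)).
Check whether !((4*h < -11 ==> (40/3)*h >= cnt - 187/3) && (6*acc + cnt >= -3 || 7*h != -25)) implies it.
Countermodel: at the initial state acc = 0, cnt = 23, h = -3, the precondition holds but the weakest precondition fails.
Answer: invalid


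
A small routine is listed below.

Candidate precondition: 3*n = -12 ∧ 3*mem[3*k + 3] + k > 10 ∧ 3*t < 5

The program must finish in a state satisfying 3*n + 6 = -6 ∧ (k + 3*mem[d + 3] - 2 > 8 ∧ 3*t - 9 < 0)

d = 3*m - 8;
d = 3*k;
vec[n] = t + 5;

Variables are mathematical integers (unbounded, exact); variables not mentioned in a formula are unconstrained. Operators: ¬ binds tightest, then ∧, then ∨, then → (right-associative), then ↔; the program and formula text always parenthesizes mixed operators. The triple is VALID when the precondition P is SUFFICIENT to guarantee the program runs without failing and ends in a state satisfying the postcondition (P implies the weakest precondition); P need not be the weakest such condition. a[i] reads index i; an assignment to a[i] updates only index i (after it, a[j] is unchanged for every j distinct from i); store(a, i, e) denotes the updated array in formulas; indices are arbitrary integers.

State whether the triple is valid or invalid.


Working backward. After the program, the postcondition 3*n + 6 = -6 ∧ (k + 3*mem[d + 3] - 2 > 8 ∧ 3*t - 9 < 0) must hold; in canonical form it is 3*n = -12 ∧ 3*mem[d + 3] + k > 10 ∧ 3*t < 9.
Before vec[n] := t + 5: 3*n = -12 ∧ 3*mem[d + 3] + k > 10 ∧ 3*t < 9
Before d := 3*k: 3*n = -12 ∧ 3*mem[3*k + 3] + k > 10 ∧ 3*t < 9
Before d := 3*m - 8: 3*n = -12 ∧ 3*mem[3*k + 3] + k > 10 ∧ 3*t < 9
The weakest precondition is 3*n = -12 ∧ 3*mem[3*k + 3] + k > 10 ∧ 3*t < 9.
Check whether 3*n = -12 ∧ 3*mem[3*k + 3] + k > 10 ∧ 3*t < 5 implies it.
Every state satisfying the precondition satisfies the weakest precondition: the implication holds.
Answer: valid


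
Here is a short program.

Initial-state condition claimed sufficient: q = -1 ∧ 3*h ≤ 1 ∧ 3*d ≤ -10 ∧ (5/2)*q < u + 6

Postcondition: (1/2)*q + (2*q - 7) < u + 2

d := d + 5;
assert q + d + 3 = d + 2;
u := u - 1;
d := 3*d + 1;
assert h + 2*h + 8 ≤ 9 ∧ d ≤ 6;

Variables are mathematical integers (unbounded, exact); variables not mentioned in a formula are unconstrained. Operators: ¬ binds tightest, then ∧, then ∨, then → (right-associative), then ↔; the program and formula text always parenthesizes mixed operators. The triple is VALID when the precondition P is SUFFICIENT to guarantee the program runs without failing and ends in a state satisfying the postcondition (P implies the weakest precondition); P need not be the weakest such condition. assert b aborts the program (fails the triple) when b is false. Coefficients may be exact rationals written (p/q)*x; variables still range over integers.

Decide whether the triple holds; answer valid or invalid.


Working backward. After the program, the postcondition (1/2)*q + (2*q - 7) < u + 2 must hold; in canonical form it is (5/2)*q < u + 9.
Before assert h + 2*h + 8 ≤ 9 ∧ d ≤ 6: 3*h ≤ 1 ∧ d ≤ 6 ∧ (5/2)*q < u + 9
Before d := 3*d + 1: 3*h ≤ 1 ∧ 3*d ≤ 5 ∧ (5/2)*q < u + 9
Before u := u - 1: 3*h ≤ 1 ∧ 3*d ≤ 5 ∧ (5/2)*q < u + 8
Before assert q + d + 3 = d + 2: q = -1 ∧ 3*h ≤ 1 ∧ 3*d ≤ 5 ∧ (5/2)*q < u + 8
Before d := d + 5: q = -1 ∧ 3*h ≤ 1 ∧ 3*d ≤ -10 ∧ (5/2)*q < u + 8
The weakest precondition is q = -1 ∧ 3*h ≤ 1 ∧ 3*d ≤ -10 ∧ (5/2)*q < u + 8.
Check whether q = -1 ∧ 3*h ≤ 1 ∧ 3*d ≤ -10 ∧ (5/2)*q < u + 6 implies it.
Every state satisfying the precondition satisfies the weakest precondition: the implication holds.
Answer: valid


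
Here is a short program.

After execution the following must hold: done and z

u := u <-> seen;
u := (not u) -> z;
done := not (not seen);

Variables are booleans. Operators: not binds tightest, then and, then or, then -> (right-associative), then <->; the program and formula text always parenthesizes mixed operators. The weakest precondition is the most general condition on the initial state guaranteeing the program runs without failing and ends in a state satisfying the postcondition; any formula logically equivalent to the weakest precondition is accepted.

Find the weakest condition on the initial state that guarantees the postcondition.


Working backward. After the program, done and z must hold.
Before done := not (not seen): seen and z
Before u := (not u) -> z: seen and z
Before u := u <-> seen: seen and z
Answer: WP = seen and z


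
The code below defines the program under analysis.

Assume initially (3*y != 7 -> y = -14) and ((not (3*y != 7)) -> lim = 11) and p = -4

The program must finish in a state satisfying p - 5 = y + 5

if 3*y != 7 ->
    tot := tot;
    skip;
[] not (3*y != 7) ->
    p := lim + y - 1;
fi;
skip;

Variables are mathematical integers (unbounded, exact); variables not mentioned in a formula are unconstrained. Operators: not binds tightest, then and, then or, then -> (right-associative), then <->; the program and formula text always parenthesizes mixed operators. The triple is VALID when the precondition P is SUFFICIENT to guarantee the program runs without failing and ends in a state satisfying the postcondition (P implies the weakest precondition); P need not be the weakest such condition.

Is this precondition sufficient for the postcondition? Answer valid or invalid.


Working backward. After the program, the postcondition p - 5 = y + 5 must hold; in canonical form it is p = y + 10.
Before skip: p = y + 10
Then branch requires p = y + 10; else branch requires lim = 11.
Before the if: (3*y != 7 -> p = y + 10) and ((not (3*y != 7)) -> lim = 11)
The weakest precondition is (3*y != 7 -> p = y + 10) and ((not (3*y != 7)) -> lim = 11).
Check whether (3*y != 7 -> y = -14) and ((not (3*y != 7)) -> lim = 11) and p = -4 implies it.
Every state satisfying the precondition satisfies the weakest precondition: the implication holds.
Answer: valid


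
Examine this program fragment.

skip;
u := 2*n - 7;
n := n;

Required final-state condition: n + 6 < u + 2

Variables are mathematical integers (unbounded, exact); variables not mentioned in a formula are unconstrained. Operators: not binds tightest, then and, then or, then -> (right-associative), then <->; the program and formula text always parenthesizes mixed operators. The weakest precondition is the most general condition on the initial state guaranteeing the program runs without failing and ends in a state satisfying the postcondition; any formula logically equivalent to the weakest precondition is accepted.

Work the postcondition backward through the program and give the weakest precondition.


Working backward. After the program, the postcondition n + 6 < u + 2 must hold; in canonical form it is n < u - 4.
Before n := n: n < u - 4
Before u := 2*n - 7: n > 11
Before skip: n > 11
Answer: WP = n > 11
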